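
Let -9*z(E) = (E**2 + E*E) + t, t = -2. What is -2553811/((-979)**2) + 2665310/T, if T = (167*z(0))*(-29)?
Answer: -11507808824368/4641729763 ≈ -2479.2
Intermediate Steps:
z(E) = 2/9 - 2*E**2/9 (z(E) = -((E**2 + E*E) - 2)/9 = -((E**2 + E**2) - 2)/9 = -(2*E**2 - 2)/9 = -(-2 + 2*E**2)/9 = 2/9 - 2*E**2/9)
T = -9686/9 (T = (167*(2/9 - 2/9*0**2))*(-29) = (167*(2/9 - 2/9*0))*(-29) = (167*(2/9 + 0))*(-29) = (167*(2/9))*(-29) = (334/9)*(-29) = -9686/9 ≈ -1076.2)
-2553811/((-979)**2) + 2665310/T = -2553811/((-979)**2) + 2665310/(-9686/9) = -2553811/958441 + 2665310*(-9/9686) = -2553811*1/958441 - 11993895/4843 = -2553811/958441 - 11993895/4843 = -11507808824368/4641729763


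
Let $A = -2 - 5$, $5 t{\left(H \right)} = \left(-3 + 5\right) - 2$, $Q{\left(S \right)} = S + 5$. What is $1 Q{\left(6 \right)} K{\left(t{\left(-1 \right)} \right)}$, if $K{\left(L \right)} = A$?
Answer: $-77$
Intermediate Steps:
$Q{\left(S \right)} = 5 + S$
$t{\left(H \right)} = 0$ ($t{\left(H \right)} = \frac{\left(-3 + 5\right) - 2}{5} = \frac{2 - 2}{5} = \frac{1}{5} \cdot 0 = 0$)
$A = -7$
$K{\left(L \right)} = -7$
$1 Q{\left(6 \right)} K{\left(t{\left(-1 \right)} \right)} = 1 \left(5 + 6\right) \left(-7\right) = 1 \cdot 11 \left(-7\right) = 11 \left(-7\right) = -77$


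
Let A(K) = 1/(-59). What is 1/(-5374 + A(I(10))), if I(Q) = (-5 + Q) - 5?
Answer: -59/317067 ≈ -0.00018608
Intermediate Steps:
I(Q) = -10 + Q
A(K) = -1/59
1/(-5374 + A(I(10))) = 1/(-5374 - 1/59) = 1/(-317067/59) = -59/317067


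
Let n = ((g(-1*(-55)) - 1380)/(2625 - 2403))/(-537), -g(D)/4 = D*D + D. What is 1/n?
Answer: 59607/6850 ≈ 8.7018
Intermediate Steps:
g(D) = -4*D - 4*D**2 (g(D) = -4*(D*D + D) = -4*(D**2 + D) = -4*(D + D**2) = -4*D - 4*D**2)
n = 6850/59607 (n = ((-4*(-1*(-55))*(1 - 1*(-55)) - 1380)/(2625 - 2403))/(-537) = ((-4*55*(1 + 55) - 1380)/222)*(-1/537) = ((-4*55*56 - 1380)*(1/222))*(-1/537) = ((-12320 - 1380)*(1/222))*(-1/537) = -13700*1/222*(-1/537) = -6850/111*(-1/537) = 6850/59607 ≈ 0.11492)
1/n = 1/(6850/59607) = 59607/6850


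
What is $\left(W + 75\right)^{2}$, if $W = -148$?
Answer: $5329$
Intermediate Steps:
$\left(W + 75\right)^{2} = \left(-148 + 75\right)^{2} = \left(-73\right)^{2} = 5329$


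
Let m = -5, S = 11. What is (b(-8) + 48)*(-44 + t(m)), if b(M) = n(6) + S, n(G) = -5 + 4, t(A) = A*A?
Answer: -1102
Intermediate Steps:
t(A) = A²
n(G) = -1
b(M) = 10 (b(M) = -1 + 11 = 10)
(b(-8) + 48)*(-44 + t(m)) = (10 + 48)*(-44 + (-5)²) = 58*(-44 + 25) = 58*(-19) = -1102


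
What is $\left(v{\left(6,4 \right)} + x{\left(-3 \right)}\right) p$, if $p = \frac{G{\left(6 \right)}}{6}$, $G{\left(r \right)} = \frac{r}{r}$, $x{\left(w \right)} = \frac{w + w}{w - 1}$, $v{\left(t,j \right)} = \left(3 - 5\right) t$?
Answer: $- \frac{7}{4} \approx -1.75$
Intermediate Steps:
$v{\left(t,j \right)} = - 2 t$
$x{\left(w \right)} = \frac{2 w}{-1 + w}$
$G{\left(r \right)} = 1$
$p = \frac{1}{6}$ ($p = 1 \cdot \frac{1}{6} = \frac{1}{6} \approx 0.16667$)
$\left(v{\left(6,4 \right)} + x{\left(-3 \right)}\right) p = \left(\left(-2\right) 6 + 2 \left(-3\right) \frac{1}{-1 - 3}\right) \frac{1}{6} = \left(-12 + 2 \left(-3\right) \frac{1}{-4}\right) \frac{1}{6} = \left(-12 + 2 \left(-3\right) \left(- \frac{1}{4}\right)\right) \frac{1}{6} = \left(-12 + \frac{3}{2}\right) \frac{1}{6} = \left(- \frac{21}{2}\right) \frac{1}{6} = - \frac{7}{4}$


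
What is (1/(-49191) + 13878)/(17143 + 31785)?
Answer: 682672697/2406817248 ≈ 0.28364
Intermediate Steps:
(1/(-49191) + 13878)/(17143 + 31785) = (-1/49191 + 13878)/48928 = (682672697/49191)*(1/48928) = 682672697/2406817248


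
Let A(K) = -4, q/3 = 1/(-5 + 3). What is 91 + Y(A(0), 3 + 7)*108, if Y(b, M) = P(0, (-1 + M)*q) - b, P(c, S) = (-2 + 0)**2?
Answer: 955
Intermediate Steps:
q = -3/2 (q = 3/(-5 + 3) = 3/(-2) = 3*(-1/2) = -3/2 ≈ -1.5000)
P(c, S) = 4 (P(c, S) = (-2)**2 = 4)
Y(b, M) = 4 - b
91 + Y(A(0), 3 + 7)*108 = 91 + (4 - 1*(-4))*108 = 91 + (4 + 4)*108 = 91 + 8*108 = 91 + 864 = 955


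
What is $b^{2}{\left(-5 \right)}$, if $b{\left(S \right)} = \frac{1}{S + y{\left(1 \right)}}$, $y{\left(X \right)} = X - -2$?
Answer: $\frac{1}{4} \approx 0.25$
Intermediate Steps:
$y{\left(X \right)} = 2 + X$ ($y{\left(X \right)} = X + 2 = 2 + X$)
$b{\left(S \right)} = \frac{1}{3 + S}$ ($b{\left(S \right)} = \frac{1}{S + \left(2 + 1\right)} = \frac{1}{S + 3} = \frac{1}{3 + S}$)
$b^{2}{\left(-5 \right)} = \left(\frac{1}{3 - 5}\right)^{2} = \left(\frac{1}{-2}\right)^{2} = \left(- \frac{1}{2}\right)^{2} = \frac{1}{4}$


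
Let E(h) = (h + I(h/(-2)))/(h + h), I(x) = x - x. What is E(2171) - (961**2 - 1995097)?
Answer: 2143153/2 ≈ 1.0716e+6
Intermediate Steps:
I(x) = 0
E(h) = 1/2 (E(h) = (h + 0)/(h + h) = h/((2*h)) = h*(1/(2*h)) = 1/2)
E(2171) - (961**2 - 1995097) = 1/2 - (961**2 - 1995097) = 1/2 - (923521 - 1995097) = 1/2 - 1*(-1071576) = 1/2 + 1071576 = 2143153/2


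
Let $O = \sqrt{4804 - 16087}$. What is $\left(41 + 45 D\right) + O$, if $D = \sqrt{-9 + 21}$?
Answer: $41 + 90 \sqrt{3} + i \sqrt{11283} \approx 196.88 + 106.22 i$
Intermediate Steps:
$D = 2 \sqrt{3}$ ($D = \sqrt{12} = 2 \sqrt{3} \approx 3.4641$)
$O = i \sqrt{11283}$ ($O = \sqrt{-11283} = i \sqrt{11283} \approx 106.22 i$)
$\left(41 + 45 D\right) + O = \left(41 + 45 \cdot 2 \sqrt{3}\right) + i \sqrt{11283} = \left(41 + 90 \sqrt{3}\right) + i \sqrt{11283} = 41 + 90 \sqrt{3} + i \sqrt{11283}$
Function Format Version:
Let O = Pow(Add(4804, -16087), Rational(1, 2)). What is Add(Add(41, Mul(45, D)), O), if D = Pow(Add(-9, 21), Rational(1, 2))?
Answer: Add(41, Mul(90, Pow(3, Rational(1, 2))), Mul(I, Pow(11283, Rational(1, 2)))) ≈ Add(196.88, Mul(106.22, I))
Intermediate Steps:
D = Mul(2, Pow(3, Rational(1, 2))) (D = Pow(12, Rational(1, 2)) = Mul(2, Pow(3, Rational(1, 2))) ≈ 3.4641)
O = Mul(I, Pow(11283, Rational(1, 2))) (O = Pow(-11283, Rational(1, 2)) = Mul(I, Pow(11283, Rational(1, 2))) ≈ Mul(106.22, I))
Add(Add(41, Mul(45, D)), O) = Add(Add(41, Mul(45, Mul(2, Pow(3, Rational(1, 2))))), Mul(I, Pow(11283, Rational(1, 2)))) = Add(Add(41, Mul(90, Pow(3, Rational(1, 2)))), Mul(I, Pow(11283, Rational(1, 2)))) = Add(41, Mul(90, Pow(3, Rational(1, 2))), Mul(I, Pow(11283, Rational(1, 2))))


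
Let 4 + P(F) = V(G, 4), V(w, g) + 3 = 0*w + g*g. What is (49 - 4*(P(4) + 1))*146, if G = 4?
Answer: 1314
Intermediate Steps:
V(w, g) = -3 + g² (V(w, g) = -3 + (0*w + g*g) = -3 + (0 + g²) = -3 + g²)
P(F) = 9 (P(F) = -4 + (-3 + 4²) = -4 + (-3 + 16) = -4 + 13 = 9)
(49 - 4*(P(4) + 1))*146 = (49 - 4*(9 + 1))*146 = (49 - 4*10)*146 = (49 - 40)*146 = 9*146 = 1314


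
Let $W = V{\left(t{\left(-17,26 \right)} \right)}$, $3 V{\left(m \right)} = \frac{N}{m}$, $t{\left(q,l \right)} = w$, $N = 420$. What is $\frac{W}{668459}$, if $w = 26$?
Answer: $\frac{70}{8689967} \approx 8.0553 \cdot 10^{-6}$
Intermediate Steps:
$t{\left(q,l \right)} = 26$
$V{\left(m \right)} = \frac{140}{m}$ ($V{\left(m \right)} = \frac{420 \frac{1}{m}}{3} = \frac{140}{m}$)
$W = \frac{70}{13}$ ($W = \frac{140}{26} = 140 \cdot \frac{1}{26} = \frac{70}{13} \approx 5.3846$)
$\frac{W}{668459} = \frac{70}{13 \cdot 668459} = \frac{70}{13} \cdot \frac{1}{668459} = \frac{70}{8689967}$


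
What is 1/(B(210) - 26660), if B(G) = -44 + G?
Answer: -1/26494 ≈ -3.7744e-5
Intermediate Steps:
1/(B(210) - 26660) = 1/((-44 + 210) - 26660) = 1/(166 - 26660) = 1/(-26494) = -1/26494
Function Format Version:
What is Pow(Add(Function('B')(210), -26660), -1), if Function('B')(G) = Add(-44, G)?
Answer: Rational(-1, 26494) ≈ -3.7744e-5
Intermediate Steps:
Pow(Add(Function('B')(210), -26660), -1) = Pow(Add(Add(-44, 210), -26660), -1) = Pow(Add(166, -26660), -1) = Pow(-26494, -1) = Rational(-1, 26494)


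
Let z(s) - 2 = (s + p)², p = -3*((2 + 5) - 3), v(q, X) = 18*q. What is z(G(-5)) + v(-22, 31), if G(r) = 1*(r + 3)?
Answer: -198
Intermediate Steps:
G(r) = 3 + r (G(r) = 1*(3 + r) = 3 + r)
p = -12 (p = -3*(7 - 3) = -3*4 = -12)
z(s) = 2 + (-12 + s)² (z(s) = 2 + (s - 12)² = 2 + (-12 + s)²)
z(G(-5)) + v(-22, 31) = (2 + (-12 + (3 - 5))²) + 18*(-22) = (2 + (-12 - 2)²) - 396 = (2 + (-14)²) - 396 = (2 + 196) - 396 = 198 - 396 = -198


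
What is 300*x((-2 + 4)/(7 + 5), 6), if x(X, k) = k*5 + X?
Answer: 9050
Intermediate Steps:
x(X, k) = X + 5*k (x(X, k) = 5*k + X = X + 5*k)
300*x((-2 + 4)/(7 + 5), 6) = 300*((-2 + 4)/(7 + 5) + 5*6) = 300*(2/12 + 30) = 300*(2*(1/12) + 30) = 300*(⅙ + 30) = 300*(181/6) = 9050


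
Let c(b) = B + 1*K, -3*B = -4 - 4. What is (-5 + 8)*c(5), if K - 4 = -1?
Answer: 17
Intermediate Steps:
K = 3 (K = 4 - 1 = 3)
B = 8/3 (B = -(-4 - 4)/3 = -⅓*(-8) = 8/3 ≈ 2.6667)
c(b) = 17/3 (c(b) = 8/3 + 1*3 = 8/3 + 3 = 17/3)
(-5 + 8)*c(5) = (-5 + 8)*(17/3) = 3*(17/3) = 17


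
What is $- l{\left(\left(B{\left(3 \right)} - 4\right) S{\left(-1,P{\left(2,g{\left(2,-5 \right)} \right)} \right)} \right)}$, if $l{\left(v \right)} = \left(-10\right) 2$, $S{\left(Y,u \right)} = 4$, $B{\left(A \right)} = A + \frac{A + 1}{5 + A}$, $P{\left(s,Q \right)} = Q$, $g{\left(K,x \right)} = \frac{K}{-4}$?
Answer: $20$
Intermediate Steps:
$g{\left(K,x \right)} = - \frac{K}{4}$ ($g{\left(K,x \right)} = K \left(- \frac{1}{4}\right) = - \frac{K}{4}$)
$B{\left(A \right)} = A + \frac{1 + A}{5 + A}$
$l{\left(v \right)} = -20$
$- l{\left(\left(B{\left(3 \right)} - 4\right) S{\left(-1,P{\left(2,g{\left(2,-5 \right)} \right)} \right)} \right)} = \left(-1\right) \left(-20\right) = 20$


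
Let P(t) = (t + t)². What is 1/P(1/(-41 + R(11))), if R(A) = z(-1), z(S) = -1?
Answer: 441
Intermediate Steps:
R(A) = -1
P(t) = 4*t² (P(t) = (2*t)² = 4*t²)
1/P(1/(-41 + R(11))) = 1/(4*(1/(-41 - 1))²) = 1/(4*(1/(-42))²) = 1/(4*(-1/42)²) = 1/(4*(1/1764)) = 1/(1/441) = 441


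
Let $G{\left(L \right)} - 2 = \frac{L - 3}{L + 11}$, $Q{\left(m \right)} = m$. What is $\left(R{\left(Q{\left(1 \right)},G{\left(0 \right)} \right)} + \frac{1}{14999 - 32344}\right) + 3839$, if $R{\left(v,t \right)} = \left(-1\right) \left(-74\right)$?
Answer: $\frac{67870984}{17345} \approx 3913.0$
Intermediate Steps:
$G{\left(L \right)} = 2 + \frac{-3 + L}{11 + L}$ ($G{\left(L \right)} = 2 + \frac{L - 3}{L + 11} = 2 + \frac{-3 + L}{11 + L}$)
$R{\left(v,t \right)} = 74$
$\left(R{\left(Q{\left(1 \right)},G{\left(0 \right)} \right)} + \frac{1}{14999 - 32344}\right) + 3839 = \left(74 + \frac{1}{14999 - 32344}\right) + 3839 = \left(74 + \frac{1}{-17345}\right) + 3839 = \left(74 - \frac{1}{17345}\right) + 3839 = \frac{1283529}{17345} + 3839 = \frac{67870984}{17345}$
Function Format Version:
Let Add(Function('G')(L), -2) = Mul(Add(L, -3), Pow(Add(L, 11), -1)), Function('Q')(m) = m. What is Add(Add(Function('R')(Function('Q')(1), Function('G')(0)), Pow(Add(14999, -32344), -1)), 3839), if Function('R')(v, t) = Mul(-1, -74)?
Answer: Rational(67870984, 17345) ≈ 3913.0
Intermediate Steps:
Function('G')(L) = Add(2, Mul(Pow(Add(11, L), -1), Add(-3, L))) (Function('G')(L) = Add(2, Mul(Add(L, -3), Pow(Add(L, 11), -1))) = Add(2, Mul(Add(-3, L), Pow(Add(11, L), -1))) = Add(2, Mul(Pow(Add(11, L), -1), Add(-3, L))))
Function('R')(v, t) = 74
Add(Add(Function('R')(Function('Q')(1), Function('G')(0)), Pow(Add(14999, -32344), -1)), 3839) = Add(Add(74, Pow(Add(14999, -32344), -1)), 3839) = Add(Add(74, Pow(-17345, -1)), 3839) = Add(Add(74, Rational(-1, 17345)), 3839) = Add(Rational(1283529, 17345), 3839) = Rational(67870984, 17345)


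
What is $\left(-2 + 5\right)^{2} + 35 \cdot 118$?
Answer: $4139$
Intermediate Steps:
$\left(-2 + 5\right)^{2} + 35 \cdot 118 = 3^{2} + 4130 = 9 + 4130 = 4139$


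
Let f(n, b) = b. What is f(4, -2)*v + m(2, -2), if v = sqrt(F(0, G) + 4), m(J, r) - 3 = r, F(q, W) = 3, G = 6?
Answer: 1 - 2*sqrt(7) ≈ -4.2915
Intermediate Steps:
m(J, r) = 3 + r
v = sqrt(7) (v = sqrt(3 + 4) = sqrt(7) ≈ 2.6458)
f(4, -2)*v + m(2, -2) = -2*sqrt(7) + (3 - 2) = -2*sqrt(7) + 1 = 1 - 2*sqrt(7)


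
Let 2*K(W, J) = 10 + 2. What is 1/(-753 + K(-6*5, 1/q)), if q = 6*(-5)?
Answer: -1/747 ≈ -0.0013387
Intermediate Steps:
q = -30
K(W, J) = 6 (K(W, J) = (10 + 2)/2 = (1/2)*12 = 6)
1/(-753 + K(-6*5, 1/q)) = 1/(-753 + 6) = 1/(-747) = -1/747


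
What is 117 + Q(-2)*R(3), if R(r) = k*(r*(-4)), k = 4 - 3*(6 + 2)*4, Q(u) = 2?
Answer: 2325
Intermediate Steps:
k = -92 (k = 4 - 24*4 = 4 - 3*32 = 4 - 96 = -92)
R(r) = 368*r (R(r) = -92*r*(-4) = -(-368)*r = 368*r)
117 + Q(-2)*R(3) = 117 + 2*(368*3) = 117 + 2*1104 = 117 + 2208 = 2325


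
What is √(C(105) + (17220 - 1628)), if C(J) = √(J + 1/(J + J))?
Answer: √(687607200 + 210*√4630710)/210 ≈ 124.91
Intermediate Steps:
C(J) = √(J + 1/(2*J))
√(C(105) + (17220 - 1628)) = √(√(2/105 + 4*105)/2 + (17220 - 1628)) = √(√(2*(1/105) + 420)/2 + 15592) = √(√(2/105 + 420)/2 + 15592) = √(√(44102/105)/2 + 15592) = √((√4630710/105)/2 + 15592) = √(√4630710/210 + 15592) = √(15592 + √4630710/210)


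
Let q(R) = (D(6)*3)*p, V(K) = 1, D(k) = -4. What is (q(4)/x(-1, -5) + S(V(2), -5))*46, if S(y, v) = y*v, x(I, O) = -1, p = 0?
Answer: -230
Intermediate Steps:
q(R) = 0 (q(R) = -4*3*0 = -12*0 = 0)
S(y, v) = v*y
(q(4)/x(-1, -5) + S(V(2), -5))*46 = (0/(-1) - 5*1)*46 = (0*(-1) - 5)*46 = (0 - 5)*46 = -5*46 = -230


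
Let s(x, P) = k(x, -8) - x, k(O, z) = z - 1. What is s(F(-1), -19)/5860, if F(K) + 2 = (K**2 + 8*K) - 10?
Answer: 1/586 ≈ 0.0017065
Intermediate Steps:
k(O, z) = -1 + z
F(K) = -12 + K**2 + 8*K (F(K) = -2 + ((K**2 + 8*K) - 10) = -2 + (-10 + K**2 + 8*K) = -12 + K**2 + 8*K)
s(x, P) = -9 - x (s(x, P) = (-1 - 8) - x = -9 - x)
s(F(-1), -19)/5860 = (-9 - (-12 + (-1)**2 + 8*(-1)))/5860 = (-9 - (-12 + 1 - 8))*(1/5860) = (-9 - 1*(-19))*(1/5860) = (-9 + 19)*(1/5860) = 10*(1/5860) = 1/586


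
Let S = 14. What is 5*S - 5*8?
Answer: 30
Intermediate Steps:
5*S - 5*8 = 5*14 - 5*8 = 70 - 40 = 30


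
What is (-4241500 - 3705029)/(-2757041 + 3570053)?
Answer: -2648843/271004 ≈ -9.7742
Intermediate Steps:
(-4241500 - 3705029)/(-2757041 + 3570053) = -7946529/813012 = -7946529*1/813012 = -2648843/271004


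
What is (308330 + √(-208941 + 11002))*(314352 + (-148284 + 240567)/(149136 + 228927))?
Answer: 12214488063894490/126021 + 39614984153*I*√197939/126021 ≈ 9.6924e+10 + 1.3986e+8*I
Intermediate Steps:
(308330 + √(-208941 + 11002))*(314352 + (-148284 + 240567)/(149136 + 228927)) = (308330 + √(-197939))*(314352 + 92283/378063) = (308330 + I*√197939)*(314352 + 92283*(1/378063)) = (308330 + I*√197939)*(314352 + 30761/126021) = (308330 + I*√197939)*(39614984153/126021) = 12214488063894490/126021 + 39614984153*I*√197939/126021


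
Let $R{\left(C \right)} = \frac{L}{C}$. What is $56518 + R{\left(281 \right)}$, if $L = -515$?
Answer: $\frac{15881043}{281} \approx 56516.0$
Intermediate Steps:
$R{\left(C \right)} = - \frac{515}{C}$
$56518 + R{\left(281 \right)} = 56518 - \frac{515}{281} = \frac{15881043}{281}$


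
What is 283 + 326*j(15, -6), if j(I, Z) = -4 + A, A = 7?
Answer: 1261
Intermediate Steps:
j(I, Z) = 3 (j(I, Z) = -4 + 7 = 3)
283 + 326*j(15, -6) = 283 + 326*3 = 283 + 978 = 1261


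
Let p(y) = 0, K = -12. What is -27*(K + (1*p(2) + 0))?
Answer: 324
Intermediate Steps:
-27*(K + (1*p(2) + 0)) = -27*(-12 + (1*0 + 0)) = -27*(-12 + (0 + 0)) = -27*(-12 + 0) = -27*(-12) = 324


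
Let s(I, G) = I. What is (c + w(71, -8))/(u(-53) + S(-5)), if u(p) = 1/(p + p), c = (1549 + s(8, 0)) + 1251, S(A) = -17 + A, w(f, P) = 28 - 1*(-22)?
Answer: -302948/2333 ≈ -129.85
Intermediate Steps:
w(f, P) = 50 (w(f, P) = 28 + 22 = 50)
c = 2808 (c = (1549 + 8) + 1251 = 1557 + 1251 = 2808)
u(p) = 1/(2*p)
(c + w(71, -8))/(u(-53) + S(-5)) = (2808 + 50)/((1/2)/(-53) + (-17 - 5)) = 2858/((1/2)*(-1/53) - 22) = 2858/(-1/106 - 22) = 2858/(-2333/106) = 2858*(-106/2333) = -302948/2333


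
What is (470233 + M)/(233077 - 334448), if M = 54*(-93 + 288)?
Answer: -480763/101371 ≈ -4.7426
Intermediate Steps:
M = 10530 (M = 54*195 = 10530)
(470233 + M)/(233077 - 334448) = (470233 + 10530)/(233077 - 334448) = 480763/(-101371) = 480763*(-1/101371) = -480763/101371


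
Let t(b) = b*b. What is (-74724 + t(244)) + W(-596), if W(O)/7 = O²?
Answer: 2471324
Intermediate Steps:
t(b) = b²
W(O) = 7*O²
(-74724 + t(244)) + W(-596) = (-74724 + 244²) + 7*(-596)² = (-74724 + 59536) + 7*355216 = -15188 + 2486512 = 2471324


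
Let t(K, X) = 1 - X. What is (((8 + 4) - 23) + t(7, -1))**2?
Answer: 81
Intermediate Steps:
(((8 + 4) - 23) + t(7, -1))**2 = (((8 + 4) - 23) + (1 - 1*(-1)))**2 = ((12 - 23) + (1 + 1))**2 = (-11 + 2)**2 = (-9)**2 = 81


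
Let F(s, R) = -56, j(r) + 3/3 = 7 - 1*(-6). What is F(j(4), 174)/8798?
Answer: -28/4399 ≈ -0.0063651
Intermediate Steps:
j(r) = 12 (j(r) = -1 + (7 - 1*(-6)) = -1 + (7 + 6) = -1 + 13 = 12)
F(j(4), 174)/8798 = -56/8798 = -56*1/8798 = -28/4399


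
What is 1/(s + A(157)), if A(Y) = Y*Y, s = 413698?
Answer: 1/438347 ≈ 2.2813e-6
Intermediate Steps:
A(Y) = Y²
1/(s + A(157)) = 1/(413698 + 157²) = 1/(413698 + 24649) = 1/438347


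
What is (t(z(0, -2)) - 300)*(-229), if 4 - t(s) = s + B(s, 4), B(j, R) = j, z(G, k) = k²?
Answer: 69616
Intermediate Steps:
t(s) = 4 - 2*s (t(s) = 4 - (s + s) = 4 - 2*s)
(t(z(0, -2)) - 300)*(-229) = ((4 - 2*(-2)²) - 300)*(-229) = ((4 - 2*4) - 300)*(-229) = ((4 - 8) - 300)*(-229) = (-4 - 300)*(-229) = -304*(-229) = 69616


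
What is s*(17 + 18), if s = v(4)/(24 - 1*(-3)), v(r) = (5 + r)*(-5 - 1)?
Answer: -70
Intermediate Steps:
v(r) = -30 - 6*r (v(r) = (5 + r)*(-6) = -30 - 6*r)
s = -2 (s = (-30 - 6*4)/(24 - 1*(-3)) = (-30 - 24)/(24 + 3) = -54/27 = -54*1/27 = -2)
s*(17 + 18) = -2*(17 + 18) = -2*35 = -70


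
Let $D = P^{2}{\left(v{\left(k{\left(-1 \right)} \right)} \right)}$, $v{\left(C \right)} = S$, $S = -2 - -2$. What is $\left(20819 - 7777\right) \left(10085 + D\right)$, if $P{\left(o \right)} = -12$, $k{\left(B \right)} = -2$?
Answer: $133406618$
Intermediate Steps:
$S = 0$ ($S = -2 + \left(-1 + 3\right) = -2 + 2 = 0$)
$v{\left(C \right)} = 0$
$D = 144$ ($D = \left(-12\right)^{2} = 144$)
$\left(20819 - 7777\right) \left(10085 + D\right) = \left(20819 - 7777\right) \left(10085 + 144\right) = 13042 \cdot 10229 = 133406618$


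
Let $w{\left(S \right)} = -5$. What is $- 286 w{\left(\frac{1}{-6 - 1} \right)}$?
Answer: $1430$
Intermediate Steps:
$- 286 w{\left(\frac{1}{-6 - 1} \right)} = \left(-286\right) \left(-5\right) = 1430$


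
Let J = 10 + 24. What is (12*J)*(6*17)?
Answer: 41616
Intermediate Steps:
J = 34
(12*J)*(6*17) = (12*34)*(6*17) = 408*102 = 41616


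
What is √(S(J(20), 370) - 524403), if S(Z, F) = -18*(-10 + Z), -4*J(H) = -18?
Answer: 12*I*√3641 ≈ 724.09*I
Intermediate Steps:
J(H) = 9/2 (J(H) = -¼*(-18) = 9/2)
S(Z, F) = 180 - 18*Z
√(S(J(20), 370) - 524403) = √((180 - 18*9/2) - 524403) = √((180 - 81) - 524403) = √(99 - 524403) = √(-524304) = 12*I*√3641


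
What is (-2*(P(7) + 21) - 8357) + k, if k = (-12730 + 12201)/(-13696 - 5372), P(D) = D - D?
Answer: -160151603/19068 ≈ -8399.0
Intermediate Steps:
P(D) = 0
k = 529/19068 (k = -529/(-19068) = -529*(-1/19068) = 529/19068 ≈ 0.027743)
(-2*(P(7) + 21) - 8357) + k = (-2*(0 + 21) - 8357) + 529/19068 = (-2*21 - 8357) + 529/19068 = (-42 - 8357) + 529/19068 = -8399 + 529/19068 = -160151603/19068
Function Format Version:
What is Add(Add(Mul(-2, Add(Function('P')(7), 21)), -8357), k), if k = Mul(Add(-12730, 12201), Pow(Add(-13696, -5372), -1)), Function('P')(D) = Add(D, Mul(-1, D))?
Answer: Rational(-160151603, 19068) ≈ -8399.0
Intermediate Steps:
Function('P')(D) = 0
k = Rational(529, 19068) (k = Mul(-529, Pow(-19068, -1)) = Mul(-529, Rational(-1, 19068)) = Rational(529, 19068) ≈ 0.027743)
Add(Add(Mul(-2, Add(Function('P')(7), 21)), -8357), k) = Add(Add(Mul(-2, Add(0, 21)), -8357), Rational(529, 19068)) = Add(Add(Mul(-2, 21), -8357), Rational(529, 19068)) = Add(Add(-42, -8357), Rational(529, 19068)) = Add(-8399, Rational(529, 19068)) = Rational(-160151603, 19068)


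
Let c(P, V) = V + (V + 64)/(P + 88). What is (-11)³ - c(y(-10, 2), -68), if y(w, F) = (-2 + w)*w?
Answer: -65675/52 ≈ -1263.0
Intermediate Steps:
y(w, F) = w*(-2 + w)
c(P, V) = V + (64 + V)/(88 + P)
(-11)³ - c(y(-10, 2), -68) = (-11)³ - (64 + 89*(-68) - 10*(-2 - 10)*(-68))/(88 - 10*(-2 - 10)) = -1331 - (64 - 6052 - 10*(-12)*(-68))/(88 - 10*(-12)) = -1331 - (64 - 6052 + 120*(-68))/(88 + 120) = -1331 - (64 - 6052 - 8160)/208 = -1331 - (-14148)/208 = -1331 - 1*(-3537/52) = -1331 + 3537/52 = -65675/52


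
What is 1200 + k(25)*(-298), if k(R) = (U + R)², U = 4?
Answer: -249418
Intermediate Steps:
k(R) = (4 + R)²
1200 + k(25)*(-298) = 1200 + (4 + 25)²*(-298) = 1200 + 29²*(-298) = 1200 + 841*(-298) = 1200 - 250618 = -249418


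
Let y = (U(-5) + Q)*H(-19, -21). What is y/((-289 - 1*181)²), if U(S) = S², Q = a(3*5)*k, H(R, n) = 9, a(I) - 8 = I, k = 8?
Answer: 1881/220900 ≈ 0.0085152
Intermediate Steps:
a(I) = 8 + I
Q = 184 (Q = (8 + 3*5)*8 = (8 + 15)*8 = 23*8 = 184)
y = 1881 (y = ((-5)² + 184)*9 = (25 + 184)*9 = 209*9 = 1881)
y/((-289 - 1*181)²) = 1881/((-289 - 1*181)²) = 1881/((-289 - 181)²) = 1881/((-470)²) = 1881/220900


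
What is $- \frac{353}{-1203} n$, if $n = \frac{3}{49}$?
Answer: $\frac{353}{19649} \approx 0.017965$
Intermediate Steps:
$n = \frac{3}{49}$ ($n = 3 \cdot \frac{1}{49} = \frac{3}{49} \approx 0.061224$)
$- \frac{353}{-1203} n = - \frac{353}{-1203} \cdot \frac{3}{49} = \left(-353\right) \left(- \frac{1}{1203}\right) \frac{3}{49} = \frac{353}{1203} \cdot \frac{3}{49} = \frac{353}{19649}$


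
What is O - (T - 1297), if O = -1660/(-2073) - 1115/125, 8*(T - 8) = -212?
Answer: 135510017/103650 ≈ 1307.4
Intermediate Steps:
T = -37/2 (T = 8 + (⅛)*(-212) = 8 - 53/2 = -37/2 ≈ -18.500)
O = -420779/51825 (O = -1660*(-1/2073) - 1115*1/125 = 1660/2073 - 223/25 = -420779/51825 ≈ -8.1192)
O - (T - 1297) = -420779/51825 - (-37/2 - 1297) = -420779/51825 - 1*(-2631/2) = -420779/51825 + 2631/2 = 135510017/103650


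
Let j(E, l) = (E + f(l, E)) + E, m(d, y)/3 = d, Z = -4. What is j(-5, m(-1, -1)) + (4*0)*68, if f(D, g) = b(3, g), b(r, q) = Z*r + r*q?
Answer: -37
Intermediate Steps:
m(d, y) = 3*d
b(r, q) = -4*r + q*r (b(r, q) = -4*r + r*q = -4*r + q*r)
f(D, g) = -12 + 3*g (f(D, g) = 3*(-4 + g) = -12 + 3*g)
j(E, l) = -12 + 5*E (j(E, l) = (E + (-12 + 3*E)) + E = (-12 + 4*E) + E = -12 + 5*E)
j(-5, m(-1, -1)) + (4*0)*68 = (-12 + 5*(-5)) + (4*0)*68 = (-12 - 25) + 0*68 = -37 + 0 = -37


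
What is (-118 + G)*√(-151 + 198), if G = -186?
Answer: -304*√47 ≈ -2084.1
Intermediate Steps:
(-118 + G)*√(-151 + 198) = (-118 - 186)*√(-151 + 198) = -304*√47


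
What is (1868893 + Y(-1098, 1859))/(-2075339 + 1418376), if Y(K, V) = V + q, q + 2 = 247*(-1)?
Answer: -1870503/656963 ≈ -2.8472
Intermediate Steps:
q = -249 (q = -2 + 247*(-1) = -2 - 247 = -249)
Y(K, V) = -249 + V (Y(K, V) = V - 249 = -249 + V)
(1868893 + Y(-1098, 1859))/(-2075339 + 1418376) = (1868893 + (-249 + 1859))/(-2075339 + 1418376) = (1868893 + 1610)/(-656963) = 1870503*(-1/656963) = -1870503/656963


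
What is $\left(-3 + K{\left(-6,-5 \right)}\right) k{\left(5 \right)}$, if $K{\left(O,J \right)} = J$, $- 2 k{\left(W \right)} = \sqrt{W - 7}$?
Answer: $4 i \sqrt{2} \approx 5.6569 i$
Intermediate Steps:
$k{\left(W \right)} = - \frac{\sqrt{-7 + W}}{2}$ ($k{\left(W \right)} = - \frac{\sqrt{W - 7}}{2} = - \frac{\sqrt{-7 + W}}{2}$)
$\left(-3 + K{\left(-6,-5 \right)}\right) k{\left(5 \right)} = \left(-3 - 5\right) \left(- \frac{\sqrt{-7 + 5}}{2}\right) = - 8 \left(- \frac{\sqrt{-2}}{2}\right) = - 8 \left(- \frac{i \sqrt{2}}{2}\right) = 4 i \sqrt{2}$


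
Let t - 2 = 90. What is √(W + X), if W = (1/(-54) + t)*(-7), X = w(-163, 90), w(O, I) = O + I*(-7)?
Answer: I*√465546/18 ≈ 37.906*I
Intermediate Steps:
t = 92 (t = 2 + 90 = 92)
w(O, I) = O - 7*I
X = -793 (X = -163 - 7*90 = -163 - 630 = -793)
W = -34769/54 (W = (1/(-54) + 92)*(-7) = (-1/54 + 92)*(-7) = (4967/54)*(-7) = -34769/54 ≈ -643.87)
√(W + X) = √(-34769/54 - 793) = √(-77591/54) = I*√465546/18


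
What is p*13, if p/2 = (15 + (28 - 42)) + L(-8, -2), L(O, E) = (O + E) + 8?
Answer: -26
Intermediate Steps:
L(O, E) = 8 + E + O (L(O, E) = (E + O) + 8 = 8 + E + O)
p = -2 (p = 2*((15 + (28 - 42)) + (8 - 2 - 8)) = 2*((15 - 14) - 2) = 2*(1 - 2) = 2*(-1) = -2)
p*13 = -2*13 = -26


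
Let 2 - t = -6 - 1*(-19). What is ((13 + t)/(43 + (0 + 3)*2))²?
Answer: 4/2401 ≈ 0.0016660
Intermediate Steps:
t = -11 (t = 2 - (-6 - 1*(-19)) = 2 - (-6 + 19) = 2 - 1*13 = 2 - 13 = -11)
((13 + t)/(43 + (0 + 3)*2))² = ((13 - 11)/(43 + (0 + 3)*2))² = (2/(43 + 3*2))² = (2/(43 + 6))² = (2/49)² = 4/2401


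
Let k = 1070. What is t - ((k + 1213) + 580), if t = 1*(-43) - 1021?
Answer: -3927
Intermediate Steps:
t = -1064 (t = -43 - 1021 = -1064)
t - ((k + 1213) + 580) = -1064 - ((1070 + 1213) + 580) = -1064 - (2283 + 580) = -1064 - 1*2863 = -1064 - 2863 = -3927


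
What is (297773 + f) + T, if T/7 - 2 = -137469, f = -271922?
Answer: -936418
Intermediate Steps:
T = -962269 (T = 14 + 7*(-137469) = 14 - 962283 = -962269)
(297773 + f) + T = (297773 - 271922) - 962269 = 25851 - 962269 = -936418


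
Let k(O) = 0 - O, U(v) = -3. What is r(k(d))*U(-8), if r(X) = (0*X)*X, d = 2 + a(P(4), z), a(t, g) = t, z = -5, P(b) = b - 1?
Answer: 0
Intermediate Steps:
P(b) = -1 + b
d = 5 (d = 2 + (-1 + 4) = 2 + 3 = 5)
k(O) = -O
r(X) = 0 (r(X) = 0*X = 0)
r(k(d))*U(-8) = 0*(-3) = 0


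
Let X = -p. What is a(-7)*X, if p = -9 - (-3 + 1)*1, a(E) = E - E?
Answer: 0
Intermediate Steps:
a(E) = 0
p = -7 (p = -9 - 1*(-2)*1 = -9 + 2*1 = -9 + 2 = -7)
X = 7 (X = -1*(-7) = 7)
a(-7)*X = 0*7 = 0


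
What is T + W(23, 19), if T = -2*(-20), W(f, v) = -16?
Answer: 24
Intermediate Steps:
T = 40
T + W(23, 19) = 40 - 16 = 24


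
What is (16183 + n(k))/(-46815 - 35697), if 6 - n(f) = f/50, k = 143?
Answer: -89923/458400 ≈ -0.19617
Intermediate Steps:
n(f) = 6 - f/50
(16183 + n(k))/(-46815 - 35697) = (16183 + (6 - 1/50*143))/(-46815 - 35697) = (16183 + (6 - 143/50))/(-82512) = (16183 + 157/50)*(-1/82512) = (809307/50)*(-1/82512) = -89923/458400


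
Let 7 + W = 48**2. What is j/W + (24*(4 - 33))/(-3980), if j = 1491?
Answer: 1883223/2285515 ≈ 0.82398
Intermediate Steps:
W = 2297 (W = -7 + 48**2 = -7 + 2304 = 2297)
j/W + (24*(4 - 33))/(-3980) = 1491/2297 + (24*(4 - 33))/(-3980) = 1491*(1/2297) + (24*(-29))*(-1/3980) = 1491/2297 - 696*(-1/3980) = 1491/2297 + 174/995 = 1883223/2285515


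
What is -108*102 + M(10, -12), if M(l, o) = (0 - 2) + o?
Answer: -11030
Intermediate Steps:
M(l, o) = -2 + o
-108*102 + M(10, -12) = -108*102 + (-2 - 12) = -11016 - 14 = -11030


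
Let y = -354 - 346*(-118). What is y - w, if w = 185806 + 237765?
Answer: -383097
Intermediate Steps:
w = 423571
y = 40474 (y = -354 + 40828 = 40474)
y - w = 40474 - 1*423571 = 40474 - 423571 = -383097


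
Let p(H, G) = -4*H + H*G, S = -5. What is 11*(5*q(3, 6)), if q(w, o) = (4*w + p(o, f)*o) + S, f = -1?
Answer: -9515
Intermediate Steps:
p(H, G) = -4*H + G*H
q(w, o) = -5 - 5*o**2 + 4*w (q(w, o) = (4*w + (o*(-4 - 1))*o) - 5 = (4*w + (o*(-5))*o) - 5 = (4*w + (-5*o)*o) - 5 = (4*w - 5*o**2) - 5 = (-5*o**2 + 4*w) - 5 = -5 - 5*o**2 + 4*w)
11*(5*q(3, 6)) = 11*(5*(-5 - 5*6**2 + 4*3)) = 11*(5*(-5 - 5*36 + 12)) = 11*(5*(-5 - 180 + 12)) = 11*(5*(-173)) = 11*(-865) = -9515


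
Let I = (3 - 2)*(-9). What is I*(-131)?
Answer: 1179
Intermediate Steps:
I = -9 (I = 1*(-9) = -9)
I*(-131) = -9*(-131) = 1179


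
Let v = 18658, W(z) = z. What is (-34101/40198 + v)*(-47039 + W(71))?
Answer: -17612534617572/20099 ≈ -8.7629e+8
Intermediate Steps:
(-34101/40198 + v)*(-47039 + W(71)) = (-34101/40198 + 18658)*(-47039 + 71) = (-34101*1/40198 + 18658)*(-46968) = (-34101/40198 + 18658)*(-46968) = (749980183/40198)*(-46968) = -17612534617572/20099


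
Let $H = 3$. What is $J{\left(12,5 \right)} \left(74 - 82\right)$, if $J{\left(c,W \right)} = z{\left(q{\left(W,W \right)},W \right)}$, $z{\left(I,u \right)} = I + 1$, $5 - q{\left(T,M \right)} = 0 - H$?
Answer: $-72$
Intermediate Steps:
$q{\left(T,M \right)} = 8$ ($q{\left(T,M \right)} = 5 - \left(0 - 3\right) = 5 - -3 = 5 + 3 = 8$)
$z{\left(I,u \right)} = 1 + I$
$J{\left(c,W \right)} = 9$ ($J{\left(c,W \right)} = 1 + 8 = 9$)
$J{\left(12,5 \right)} \left(74 - 82\right) = 9 \left(74 - 82\right) = 9 \left(-8\right) = -72$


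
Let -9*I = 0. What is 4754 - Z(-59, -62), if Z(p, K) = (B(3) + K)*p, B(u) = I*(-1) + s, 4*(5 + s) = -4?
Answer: 742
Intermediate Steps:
s = -6 (s = -5 + (¼)*(-4) = -5 - 1 = -6)
I = 0 (I = -⅑*0 = 0)
B(u) = -6 (B(u) = 0*(-1) - 6 = 0 - 6 = -6)
Z(p, K) = p*(-6 + K) (Z(p, K) = (-6 + K)*p = p*(-6 + K))
4754 - Z(-59, -62) = 4754 - (-59)*(-6 - 62) = 4754 - (-59)*(-68) = 4754 - 1*4012 = 4754 - 4012 = 742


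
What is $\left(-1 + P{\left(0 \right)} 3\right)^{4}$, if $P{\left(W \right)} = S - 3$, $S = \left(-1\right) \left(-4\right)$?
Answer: $16$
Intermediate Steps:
$S = 4$
$P{\left(W \right)} = 1$ ($P{\left(W \right)} = 4 - 3 = 1$)
$\left(-1 + P{\left(0 \right)} 3\right)^{4} = \left(-1 + 1 \cdot 3\right)^{4} = \left(-1 + 3\right)^{4} = 2^{4} = 16$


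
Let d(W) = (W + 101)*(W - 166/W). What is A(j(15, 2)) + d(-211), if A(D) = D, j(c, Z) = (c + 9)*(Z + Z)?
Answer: 4899306/211 ≈ 23219.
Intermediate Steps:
j(c, Z) = 2*Z*(9 + c) (j(c, Z) = (9 + c)*(2*Z) = 2*Z*(9 + c))
d(W) = (101 + W)*(W - 166/W)
A(j(15, 2)) + d(-211) = 2*2*(9 + 15) + (-166 + (-211)**2 - 16766/(-211) + 101*(-211)) = 2*2*24 + (-166 + 44521 - 16766*(-1/211) - 21311) = 96 + (-166 + 44521 + 16766/211 - 21311) = 96 + 4879050/211 = 4899306/211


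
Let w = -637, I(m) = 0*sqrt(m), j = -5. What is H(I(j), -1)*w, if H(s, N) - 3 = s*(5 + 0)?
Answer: -1911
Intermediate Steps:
I(m) = 0
H(s, N) = 3 + 5*s (H(s, N) = 3 + s*(5 + 0) = 3 + s*5 = 3 + 5*s)
H(I(j), -1)*w = (3 + 5*0)*(-637) = (3 + 0)*(-637) = 3*(-637) = -1911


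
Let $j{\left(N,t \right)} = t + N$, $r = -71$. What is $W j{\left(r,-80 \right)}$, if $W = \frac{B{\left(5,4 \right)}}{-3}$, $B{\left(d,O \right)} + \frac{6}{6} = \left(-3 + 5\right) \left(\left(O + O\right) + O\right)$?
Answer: $\frac{3473}{3} \approx 1157.7$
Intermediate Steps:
$B{\left(d,O \right)} = -1 + 6 O$ ($B{\left(d,O \right)} = -1 + \left(-3 + 5\right) \left(\left(O + O\right) + O\right) = -1 + 2 \left(2 O + O\right) = -1 + 2 \cdot 3 O = -1 + 6 O$)
$j{\left(N,t \right)} = N + t$
$W = - \frac{23}{3}$ ($W = \frac{-1 + 6 \cdot 4}{-3} = \left(-1 + 24\right) \left(- \frac{1}{3}\right) = 23 \left(- \frac{1}{3}\right) = - \frac{23}{3} \approx -7.6667$)
$W j{\left(r,-80 \right)} = - \frac{23 \left(-71 - 80\right)}{3} = \left(- \frac{23}{3}\right) \left(-151\right) = \frac{3473}{3}$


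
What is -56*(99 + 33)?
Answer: -7392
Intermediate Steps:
-56*(99 + 33) = -56*132 = -7392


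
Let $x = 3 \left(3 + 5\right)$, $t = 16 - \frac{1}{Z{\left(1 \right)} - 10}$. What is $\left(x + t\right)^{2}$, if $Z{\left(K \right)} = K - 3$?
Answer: $\frac{231361}{144} \approx 1606.7$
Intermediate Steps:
$Z{\left(K \right)} = -3 + K$
$t = \frac{193}{12}$ ($t = 16 - \frac{1}{\left(-3 + 1\right) - 10} = 16 - \frac{1}{-2 - 10} = 16 - \frac{1}{-12} = 16 - - \frac{1}{12} = 16 + \frac{1}{12} = \frac{193}{12} \approx 16.083$)
$x = 24$ ($x = 3 \cdot 8 = 24$)
$\left(x + t\right)^{2} = \left(24 + \frac{193}{12}\right)^{2} = \left(\frac{481}{12}\right)^{2} = \frac{231361}{144}$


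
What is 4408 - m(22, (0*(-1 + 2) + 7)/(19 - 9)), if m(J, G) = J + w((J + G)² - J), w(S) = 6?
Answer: 4380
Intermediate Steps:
m(J, G) = 6 + J (m(J, G) = J + 6 = 6 + J)
4408 - m(22, (0*(-1 + 2) + 7)/(19 - 9)) = 4408 - (6 + 22) = 4408 - 1*28 = 4408 - 28 = 4380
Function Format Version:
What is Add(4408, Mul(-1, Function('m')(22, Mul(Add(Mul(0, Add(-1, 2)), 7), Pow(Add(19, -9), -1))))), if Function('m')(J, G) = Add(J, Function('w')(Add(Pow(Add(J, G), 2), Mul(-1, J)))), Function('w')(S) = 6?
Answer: 4380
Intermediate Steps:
Function('m')(J, G) = Add(6, J) (Function('m')(J, G) = Add(J, 6) = Add(6, J))
Add(4408, Mul(-1, Function('m')(22, Mul(Add(Mul(0, Add(-1, 2)), 7), Pow(Add(19, -9), -1))))) = Add(4408, Mul(-1, Add(6, 22))) = Add(4408, Mul(-1, 28)) = Add(4408, -28) = 4380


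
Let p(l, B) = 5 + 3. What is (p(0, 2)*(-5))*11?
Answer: -440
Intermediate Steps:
p(l, B) = 8
(p(0, 2)*(-5))*11 = (8*(-5))*11 = -40*11 = -440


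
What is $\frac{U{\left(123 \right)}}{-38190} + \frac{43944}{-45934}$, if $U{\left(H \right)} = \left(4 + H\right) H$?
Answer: $- \frac{399292729}{292369910} \approx -1.3657$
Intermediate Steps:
$U{\left(H \right)} = H \left(4 + H\right)$
$\frac{U{\left(123 \right)}}{-38190} + \frac{43944}{-45934} = \frac{123 \left(4 + 123\right)}{-38190} + \frac{43944}{-45934} = 123 \cdot 127 \left(- \frac{1}{38190}\right) + 43944 \left(- \frac{1}{45934}\right) = 15621 \left(- \frac{1}{38190}\right) - \frac{21972}{22967} = - \frac{5207}{12730} - \frac{21972}{22967} = - \frac{399292729}{292369910}$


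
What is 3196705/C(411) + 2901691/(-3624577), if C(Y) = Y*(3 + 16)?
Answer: 11564044113766/28304321793 ≈ 408.56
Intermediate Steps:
C(Y) = 19*Y (C(Y) = Y*19 = 19*Y)
3196705/C(411) + 2901691/(-3624577) = 3196705/((19*411)) + 2901691/(-3624577) = 3196705/7809 + 2901691*(-1/3624577) = 3196705*(1/7809) - 2901691/3624577 = 3196705/7809 - 2901691/3624577 = 11564044113766/28304321793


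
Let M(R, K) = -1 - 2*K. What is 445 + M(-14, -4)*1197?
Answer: 8824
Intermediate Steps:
445 + M(-14, -4)*1197 = 445 + (-1 - 2*(-4))*1197 = 445 + (-1 + 8)*1197 = 445 + 7*1197 = 445 + 8379 = 8824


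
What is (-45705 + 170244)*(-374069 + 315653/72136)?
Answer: -3360501311013009/72136 ≈ -4.6586e+10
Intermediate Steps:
(-45705 + 170244)*(-374069 + 315653/72136) = 124539*(-374069 + 315653*(1/72136)) = 124539*(-374069 + 315653/72136) = 124539*(-26983525731/72136) = -3360501311013009/72136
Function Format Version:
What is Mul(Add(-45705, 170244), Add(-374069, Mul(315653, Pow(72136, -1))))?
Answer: Rational(-3360501311013009, 72136) ≈ -4.6586e+10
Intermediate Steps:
Mul(Add(-45705, 170244), Add(-374069, Mul(315653, Pow(72136, -1)))) = Mul(124539, Add(-374069, Mul(315653, Rational(1, 72136)))) = Mul(124539, Add(-374069, Rational(315653, 72136))) = Mul(124539, Rational(-26983525731, 72136)) = Rational(-3360501311013009, 72136)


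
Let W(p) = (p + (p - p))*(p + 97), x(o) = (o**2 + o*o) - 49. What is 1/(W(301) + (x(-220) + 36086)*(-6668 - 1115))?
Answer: -1/1033750573 ≈ -9.6735e-10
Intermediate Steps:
x(o) = -49 + 2*o**2 (x(o) = (o**2 + o**2) - 49 = 2*o**2 - 49 = -49 + 2*o**2)
W(p) = p*(97 + p) (W(p) = (p + 0)*(97 + p) = p*(97 + p))
1/(W(301) + (x(-220) + 36086)*(-6668 - 1115)) = 1/(301*(97 + 301) + ((-49 + 2*(-220)**2) + 36086)*(-6668 - 1115)) = 1/(301*398 + ((-49 + 2*48400) + 36086)*(-7783)) = 1/(119798 + ((-49 + 96800) + 36086)*(-7783)) = 1/(119798 + (96751 + 36086)*(-7783)) = 1/(119798 + 132837*(-7783)) = 1/(119798 - 1033870371) = 1/(-1033750573) = -1/1033750573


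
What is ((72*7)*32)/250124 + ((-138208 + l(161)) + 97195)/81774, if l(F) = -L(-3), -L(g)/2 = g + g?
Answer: -106458167/243495714 ≈ -0.43721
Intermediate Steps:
L(g) = -4*g (L(g) = -2*(g + g) = -4*g)
l(F) = -12 (l(F) = -(-4)*(-3) = -1*12 = -12)
((72*7)*32)/250124 + ((-138208 + l(161)) + 97195)/81774 = ((72*7)*32)/250124 + ((-138208 - 12) + 97195)/81774 = (504*32)*(1/250124) + (-138220 + 97195)*(1/81774) = 16128*(1/250124) - 41025*1/81774 = 576/8933 - 13675/27258 = -106458167/243495714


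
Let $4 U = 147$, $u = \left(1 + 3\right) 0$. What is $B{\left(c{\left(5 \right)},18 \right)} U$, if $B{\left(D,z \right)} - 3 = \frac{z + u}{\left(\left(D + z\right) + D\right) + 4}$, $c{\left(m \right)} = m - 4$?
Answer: $\frac{2205}{16} \approx 137.81$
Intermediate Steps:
$u = 0$ ($u = 4 \cdot 0 = 0$)
$U = \frac{147}{4}$ ($U = \frac{1}{4} \cdot 147 = \frac{147}{4} \approx 36.75$)
$c{\left(m \right)} = -4 + m$ ($c{\left(m \right)} = m - 4 = -4 + m$)
$B{\left(D,z \right)} = 3 + \frac{z}{4 + z + 2 D}$ ($B{\left(D,z \right)} = 3 + \frac{z + 0}{\left(\left(D + z\right) + D\right) + 4} = 3 + \frac{z}{\left(z + 2 D\right) + 4} = 3 + \frac{z}{4 + z + 2 D}$)
$B{\left(c{\left(5 \right)},18 \right)} U = \frac{2 \left(6 + 2 \cdot 18 + 3 \left(-4 + 5\right)\right)}{4 + 18 + 2 \left(-4 + 5\right)} \frac{147}{4} = \frac{2 \left(6 + 36 + 3 \cdot 1\right)}{4 + 18 + 2 \cdot 1} \cdot \frac{147}{4} = \frac{2 \left(6 + 36 + 3\right)}{4 + 18 + 2} \cdot \frac{147}{4} = 2 \cdot \frac{1}{24} \cdot 45 \cdot \frac{147}{4} = \frac{15}{4} \cdot \frac{147}{4} = \frac{2205}{16}$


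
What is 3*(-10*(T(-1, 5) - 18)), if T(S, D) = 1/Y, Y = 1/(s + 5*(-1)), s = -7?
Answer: 900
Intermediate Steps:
Y = -1/12 (Y = 1/(-7 + 5*(-1)) = 1/(-7 - 5) = 1/(-12) = -1/12 ≈ -0.083333)
T(S, D) = -12 (T(S, D) = 1/(-1/12) = -12)
3*(-10*(T(-1, 5) - 18)) = 3*(-10*(-12 - 18)) = 3*(-10*(-30)) = 3*300 = 900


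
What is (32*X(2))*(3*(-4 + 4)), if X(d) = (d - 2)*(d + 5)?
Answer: 0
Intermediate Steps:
X(d) = (-2 + d)*(5 + d)
(32*X(2))*(3*(-4 + 4)) = (32*(-10 + 2² + 3*2))*(3*(-4 + 4)) = (32*(-10 + 4 + 6))*(3*0) = (32*0)*0 = 0*0 = 0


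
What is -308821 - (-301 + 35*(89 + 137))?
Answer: -316430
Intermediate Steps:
-308821 - (-301 + 35*(89 + 137)) = -308821 - (-301 + 35*226) = -308821 - (-301 + 7910) = -308821 - 1*7609 = -308821 - 7609 = -316430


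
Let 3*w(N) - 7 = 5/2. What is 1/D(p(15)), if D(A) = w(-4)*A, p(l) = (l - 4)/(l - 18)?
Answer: -18/209 ≈ -0.086124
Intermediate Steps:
p(l) = (-4 + l)/(-18 + l)
w(N) = 19/6 (w(N) = 7/3 + (5/2)/3 = 7/3 + (5*(1/2))/3 = 7/3 + (1/3)*(5/2) = 7/3 + 5/6 = 19/6)
D(A) = 19*A/6
1/D(p(15)) = 1/(19*((-4 + 15)/(-18 + 15))/6) = 1/(19*(11/(-3))/6) = 1/(19*(-1/3*11)/6) = 1/((19/6)*(-11/3)) = 1/(-209/18) = -18/209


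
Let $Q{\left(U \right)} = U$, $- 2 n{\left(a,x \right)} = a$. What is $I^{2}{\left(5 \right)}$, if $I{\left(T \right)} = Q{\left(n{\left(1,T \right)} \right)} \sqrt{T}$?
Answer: $\frac{5}{4} \approx 1.25$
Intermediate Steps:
$n{\left(a,x \right)} = - \frac{a}{2}$
$I{\left(T \right)} = - \frac{\sqrt{T}}{2}$ ($I{\left(T \right)} = \left(- \frac{1}{2}\right) 1 \sqrt{T} = - \frac{\sqrt{T}}{2}$)
$I^{2}{\left(5 \right)} = \left(- \frac{\sqrt{5}}{2}\right)^{2} = \frac{5}{4}$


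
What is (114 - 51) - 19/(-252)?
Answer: 15895/252 ≈ 63.075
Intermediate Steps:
(114 - 51) - 19/(-252) = 63 - 19*(-1/252) = 63 + 19/252 = 15895/252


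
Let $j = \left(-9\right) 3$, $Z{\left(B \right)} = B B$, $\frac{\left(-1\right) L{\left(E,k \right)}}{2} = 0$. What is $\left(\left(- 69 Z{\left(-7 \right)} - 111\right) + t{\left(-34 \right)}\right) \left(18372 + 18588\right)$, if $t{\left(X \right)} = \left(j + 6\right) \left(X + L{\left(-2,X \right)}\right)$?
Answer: $-102674880$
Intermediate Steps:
$L{\left(E,k \right)} = 0$ ($L{\left(E,k \right)} = \left(-2\right) 0 = 0$)
$Z{\left(B \right)} = B^{2}$
$j = -27$
$t{\left(X \right)} = - 21 X$ ($t{\left(X \right)} = \left(-27 + 6\right) \left(X + 0\right) = - 21 X$)
$\left(\left(- 69 Z{\left(-7 \right)} - 111\right) + t{\left(-34 \right)}\right) \left(18372 + 18588\right) = \left(\left(- 69 \left(-7\right)^{2} - 111\right) - -714\right) \left(18372 + 18588\right) = \left(\left(\left(-69\right) 49 - 111\right) + 714\right) 36960 = \left(\left(-3381 - 111\right) + 714\right) 36960 = \left(-3492 + 714\right) 36960 = \left(-2778\right) 36960 = -102674880$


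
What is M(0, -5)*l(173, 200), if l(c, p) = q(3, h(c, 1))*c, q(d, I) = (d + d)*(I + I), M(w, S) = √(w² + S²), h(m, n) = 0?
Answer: 0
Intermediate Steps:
M(w, S) = √(S² + w²)
q(d, I) = 4*I*d (q(d, I) = (2*d)*(2*I) = 4*I*d)
l(c, p) = 0 (l(c, p) = (4*0*3)*c = 0*c = 0)
M(0, -5)*l(173, 200) = √((-5)² + 0²)*0 = √(25 + 0)*0 = √25*0 = 5*0 = 0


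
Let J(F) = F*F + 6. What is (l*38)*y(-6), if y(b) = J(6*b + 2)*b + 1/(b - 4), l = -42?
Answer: 55637358/5 ≈ 1.1127e+7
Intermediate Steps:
J(F) = 6 + F² (J(F) = F² + 6 = 6 + F²)
y(b) = 1/(-4 + b) + b*(6 + (2 + 6*b)²) (y(b) = (6 + (6*b + 2)²)*b + 1/(b - 4) = (6 + (2 + 6*b)²)*b + 1/(-4 + b) = b*(6 + (2 + 6*b)²) + 1/(-4 + b) = 1/(-4 + b) + b*(6 + (2 + 6*b)²))
(l*38)*y(-6) = (-42*38)*((1 - 120*(-6)³ - 86*(-6)² - 40*(-6) + 36*(-6)⁴)/(-4 - 6)) = -1596*(1 - 120*(-216) - 86*36 + 240 + 36*1296)/(-10) = -(-798)*(1 + 25920 - 3096 + 240 + 46656)/5 = -(-798)*69721/5 = -1596*(-69721/10) = 55637358/5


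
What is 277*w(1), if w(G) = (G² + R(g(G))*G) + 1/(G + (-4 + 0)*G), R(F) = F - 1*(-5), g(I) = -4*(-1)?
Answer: 8033/3 ≈ 2677.7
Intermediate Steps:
g(I) = 4
R(F) = 5 + F (R(F) = F + 5 = 5 + F)
w(G) = G² + 9*G - 1/(3*G) (w(G) = (G² + (5 + 4)*G) + 1/(G + (-4 + 0)*G) = (G² + 9*G) + 1/(G - 4*G) = (G² + 9*G) + 1/(-3*G) = (G² + 9*G) - 1/(3*G) = G² + 9*G - 1/(3*G))
277*w(1) = 277*(1² + 9*1 - ⅓/1) = 277*(1 + 9 - ⅓*1) = 277*(1 + 9 - ⅓) = 277*(29/3) = 8033/3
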